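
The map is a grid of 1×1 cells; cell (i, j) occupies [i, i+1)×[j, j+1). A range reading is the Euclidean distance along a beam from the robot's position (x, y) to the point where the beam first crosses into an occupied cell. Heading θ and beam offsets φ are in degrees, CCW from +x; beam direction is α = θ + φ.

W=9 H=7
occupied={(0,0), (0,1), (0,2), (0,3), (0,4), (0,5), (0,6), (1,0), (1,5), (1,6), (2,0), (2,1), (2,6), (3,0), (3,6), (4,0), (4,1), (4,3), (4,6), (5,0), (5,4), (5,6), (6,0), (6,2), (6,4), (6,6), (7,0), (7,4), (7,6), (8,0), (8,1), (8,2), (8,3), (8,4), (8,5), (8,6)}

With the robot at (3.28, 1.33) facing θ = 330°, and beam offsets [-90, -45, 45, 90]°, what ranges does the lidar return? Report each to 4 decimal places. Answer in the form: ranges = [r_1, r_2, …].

ranges = [0.3811, 0.3416, 0.7454, 1.9283]

beam 1: φ=-90°, α=240°
  dir = (cos 240°, sin 240°) = (-0.5000, -0.8660); from cell (3,1)
  next x-line at t=0.5600, next y-line at t=0.3811; Δt_x=2.0000, Δt_y=1.1547
    y: enter (3,0) at t=0.3811 ← occupied
  → r_1 = 0.3811
beam 2: φ=-45°, α=285°
  dir = (cos 285°, sin 285°) = (0.2588, -0.9659); from cell (3,1)
  next x-line at t=2.7819, next y-line at t=0.3416; Δt_x=3.8637, Δt_y=1.0353
    y: enter (3,0) at t=0.3416 ← occupied
  → r_2 = 0.3416
beam 3: φ=45°, α=15°
  dir = (cos 15°, sin 15°) = (0.9659, 0.2588); from cell (3,1)
  next x-line at t=0.7454, next y-line at t=2.5887; Δt_x=1.0353, Δt_y=3.8637
    x: enter (4,1) at t=0.7454 ← occupied
  → r_3 = 0.7454
beam 4: φ=90°, α=60°
  dir = (cos 60°, sin 60°) = (0.5000, 0.8660); from cell (3,1)
  next x-line at t=1.4400, next y-line at t=0.7736; Δt_x=2.0000, Δt_y=1.1547
    y: enter (3,2) at t=0.7736
    x: enter (4,2) at t=1.4400
    y: enter (4,3) at t=1.9283 ← occupied
  → r_4 = 1.9283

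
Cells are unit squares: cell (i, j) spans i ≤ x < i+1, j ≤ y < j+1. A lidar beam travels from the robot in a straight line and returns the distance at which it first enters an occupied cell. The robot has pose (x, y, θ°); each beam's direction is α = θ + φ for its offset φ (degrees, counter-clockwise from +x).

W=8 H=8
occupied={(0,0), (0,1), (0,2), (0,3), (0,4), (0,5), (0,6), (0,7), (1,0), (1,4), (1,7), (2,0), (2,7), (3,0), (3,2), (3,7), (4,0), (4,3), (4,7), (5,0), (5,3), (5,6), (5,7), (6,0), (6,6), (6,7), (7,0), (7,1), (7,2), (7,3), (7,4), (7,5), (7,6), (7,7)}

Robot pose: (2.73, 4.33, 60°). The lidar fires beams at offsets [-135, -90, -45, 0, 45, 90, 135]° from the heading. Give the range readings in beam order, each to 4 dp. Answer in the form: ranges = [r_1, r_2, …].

beam 1: φ=-135°, α=285°
  direction (0.2588, -0.9659); cell (2,4); t to first gridline: x 1.0432, y 0.3416 (then +3.8637 / +1.0353)
    (2,3) via y @ 0.3416
    (3,3) via x @ 1.0432
    (3,2) via y @ 1.3769  # hit
  → r_1 = 1.3769
beam 2: φ=-90°, α=330°
  direction (0.8660, -0.5000); cell (2,4); t to first gridline: x 0.3118, y 0.6600 (then +1.1547 / +2.0000)
    (3,4) via x @ 0.3118
    (3,3) via y @ 0.6600
    (4,3) via x @ 1.4665  # hit
  → r_2 = 1.4665
beam 3: φ=-45°, α=15°
  direction (0.9659, 0.2588); cell (2,4); t to first gridline: x 0.2795, y 2.5887 (then +1.0353 / +3.8637)
    (3,4) via x @ 0.2795
    (4,4) via x @ 1.3148
    (5,4) via x @ 2.3501
    (5,5) via y @ 2.5887
    (6,5) via x @ 3.3854
    (7,5) via x @ 4.4206  # hit
  → r_3 = 4.4206
beam 4: φ=0°, α=60°
  direction (0.5000, 0.8660); cell (2,4); t to first gridline: x 0.5400, y 0.7736 (then +2.0000 / +1.1547)
    (3,4) via x @ 0.5400
    (3,5) via y @ 0.7736
    (3,6) via y @ 1.9283
    (4,6) via x @ 2.5400
    (4,7) via y @ 3.0831  # hit
  → r_4 = 3.0831
beam 5: φ=45°, α=105°
  direction (-0.2588, 0.9659); cell (2,4); t to first gridline: x 2.8205, y 0.6936 (then +3.8637 / +1.0353)
    (2,5) via y @ 0.6936
    (2,6) via y @ 1.7289
    (2,7) via y @ 2.7642  # hit
  → r_5 = 2.7642
beam 6: φ=90°, α=150°
  direction (-0.8660, 0.5000); cell (2,4); t to first gridline: x 0.8429, y 1.3400 (then +1.1547 / +2.0000)
    (1,4) via x @ 0.8429  # hit
  → r_6 = 0.8429
beam 7: φ=135°, α=195°
  direction (-0.9659, -0.2588); cell (2,4); t to first gridline: x 0.7558, y 1.2750 (then +1.0353 / +3.8637)
    (1,4) via x @ 0.7558  # hit
  → r_7 = 0.7558

ranges = [1.3769, 1.4665, 4.4206, 3.0831, 2.7642, 0.8429, 0.7558]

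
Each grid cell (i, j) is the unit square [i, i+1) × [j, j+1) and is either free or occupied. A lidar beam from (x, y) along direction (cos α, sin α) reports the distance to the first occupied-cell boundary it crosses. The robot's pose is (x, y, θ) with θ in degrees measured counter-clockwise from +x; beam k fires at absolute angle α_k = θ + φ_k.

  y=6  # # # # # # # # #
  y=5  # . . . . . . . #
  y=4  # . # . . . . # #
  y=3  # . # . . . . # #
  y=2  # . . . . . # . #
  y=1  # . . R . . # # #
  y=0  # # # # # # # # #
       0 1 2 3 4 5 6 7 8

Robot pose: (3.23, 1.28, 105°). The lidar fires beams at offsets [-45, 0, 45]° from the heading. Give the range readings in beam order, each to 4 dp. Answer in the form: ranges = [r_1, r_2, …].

beam 1: φ=-45°, α=60°
  cosα=0.5000 sinα=0.8660 | (3,1) | tMaxX 1.5400 tMaxY 0.8314 | tΔX 2.0000 tΔY 1.1547
    t=0.8314 [y] (3,2)
    t=1.5400 [x] (4,2)
    t=1.9861 [y] (4,3)
    t=3.1408 [y] (4,4)
    t=3.5400 [x] (5,4)
    t=4.2955 [y] (5,5)
    t=5.4502 [y] (5,6) — stop
  → r_1 = 5.4502
beam 2: φ=0°, α=105°
  cosα=-0.2588 sinα=0.9659 | (3,1) | tMaxX 0.8887 tMaxY 0.7454 | tΔX 3.8637 tΔY 1.0353
    t=0.7454 [y] (3,2)
    t=0.8887 [x] (2,2)
    t=1.7807 [y] (2,3) — stop
  → r_2 = 1.7807
beam 3: φ=45°, α=150°
  cosα=-0.8660 sinα=0.5000 | (3,1) | tMaxX 0.2656 tMaxY 1.4400 | tΔX 1.1547 tΔY 2.0000
    t=0.2656 [x] (2,1)
    t=1.4203 [x] (1,1)
    t=1.4400 [y] (1,2)
    t=2.5750 [x] (0,2) — stop
  → r_3 = 2.5750

ranges = [5.4502, 1.7807, 2.5750]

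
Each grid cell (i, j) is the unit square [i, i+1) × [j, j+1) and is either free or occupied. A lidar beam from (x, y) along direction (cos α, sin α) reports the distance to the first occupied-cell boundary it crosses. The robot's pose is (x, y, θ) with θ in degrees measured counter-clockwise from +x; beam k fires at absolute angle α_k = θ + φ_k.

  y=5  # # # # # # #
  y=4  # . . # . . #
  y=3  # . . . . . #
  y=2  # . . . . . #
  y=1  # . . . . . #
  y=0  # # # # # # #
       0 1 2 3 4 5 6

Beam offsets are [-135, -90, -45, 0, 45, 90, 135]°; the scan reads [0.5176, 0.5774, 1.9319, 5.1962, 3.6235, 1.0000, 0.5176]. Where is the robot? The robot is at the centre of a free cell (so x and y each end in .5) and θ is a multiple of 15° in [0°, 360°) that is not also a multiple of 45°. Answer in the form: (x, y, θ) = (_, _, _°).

The pose lattice has 19·16 = 304 candidates. Test each by forward raycasting.
  (3.5, 1.5, 15°): beam 1 = 0.5774 ≠ 0.5176 ✗
  (3.5, 1.5, 210°): beam 1 = 3.6235 ≠ 0.5176 ✗
  (3.5, 1.5, 345°): beam 1 = 1.0000 ≠ 0.5176 ✗
  (1.5, 4.5, 285°): beam 1 = 0.5774 ≠ 0.5176 ✗
  (4.5, 4.5, 30°): beam 1 = 3.6235 ≠ 0.5176 ✗
  …
  (1.5, 1.5, 30°): r_1=0.5176, r_2=0.5774, r_3=1.9319, r_4=5.1962, r_5=3.6235, r_6=1.0000, r_7=0.5176 — all match ✓
No second candidate reproduces the full scan.

(x, y, θ) = (1.5, 1.5, 30°)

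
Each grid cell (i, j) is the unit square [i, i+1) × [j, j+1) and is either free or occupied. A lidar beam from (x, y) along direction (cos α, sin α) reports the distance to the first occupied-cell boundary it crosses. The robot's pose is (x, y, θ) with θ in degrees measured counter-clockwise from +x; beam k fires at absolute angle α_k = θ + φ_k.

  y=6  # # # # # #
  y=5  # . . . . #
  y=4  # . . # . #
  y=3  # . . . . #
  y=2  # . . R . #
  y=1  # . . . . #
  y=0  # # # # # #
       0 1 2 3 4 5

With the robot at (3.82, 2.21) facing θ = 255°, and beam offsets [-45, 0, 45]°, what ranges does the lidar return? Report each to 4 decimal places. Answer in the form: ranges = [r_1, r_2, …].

beam 1: φ=-45°, α=210°
  direction (-0.8660, -0.5000); cell (3,2); t to first gridline: x 0.9469, y 0.4200 (then +1.1547 / +2.0000)
    (3,1) via y @ 0.4200
    (2,1) via x @ 0.9469
    (1,1) via x @ 2.1016
    (1,0) via y @ 2.4200  # hit
  → r_1 = 2.4200
beam 2: φ=0°, α=255°
  direction (-0.2588, -0.9659); cell (3,2); t to first gridline: x 3.1682, y 0.2174 (then +3.8637 / +1.0353)
    (3,1) via y @ 0.2174
    (3,0) via y @ 1.2527  # hit
  → r_2 = 1.2527
beam 3: φ=45°, α=300°
  direction (0.5000, -0.8660); cell (3,2); t to first gridline: x 0.3600, y 0.2425 (then +2.0000 / +1.1547)
    (3,1) via y @ 0.2425
    (4,1) via x @ 0.3600
    (4,0) via y @ 1.3972  # hit
  → r_3 = 1.3972

ranges = [2.4200, 1.2527, 1.3972]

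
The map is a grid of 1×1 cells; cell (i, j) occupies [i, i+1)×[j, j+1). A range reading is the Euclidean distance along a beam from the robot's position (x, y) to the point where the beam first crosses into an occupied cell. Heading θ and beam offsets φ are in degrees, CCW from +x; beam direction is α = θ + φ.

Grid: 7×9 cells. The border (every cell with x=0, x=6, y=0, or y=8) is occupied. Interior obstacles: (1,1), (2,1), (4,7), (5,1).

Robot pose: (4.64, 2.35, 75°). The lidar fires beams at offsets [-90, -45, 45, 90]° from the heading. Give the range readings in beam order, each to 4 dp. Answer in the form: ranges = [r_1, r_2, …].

ranges = [1.3523, 1.5704, 6.5241, 3.7684]

beam 1: φ=-90°, α=345°
  dir = (cos 345°, sin 345°) = (0.9659, -0.2588); from cell (4,2)
  next x-line at t=0.3727, next y-line at t=1.3523; Δt_x=1.0353, Δt_y=3.8637
    x: enter (5,2) at t=0.3727
    y: enter (5,1) at t=1.3523 ← occupied
  → r_1 = 1.3523
beam 2: φ=-45°, α=30°
  dir = (cos 30°, sin 30°) = (0.8660, 0.5000); from cell (4,2)
  next x-line at t=0.4157, next y-line at t=1.3000; Δt_x=1.1547, Δt_y=2.0000
    x: enter (5,2) at t=0.4157
    y: enter (5,3) at t=1.3000
    x: enter (6,3) at t=1.5704 ← occupied
  → r_2 = 1.5704
beam 3: φ=45°, α=120°
  dir = (cos 120°, sin 120°) = (-0.5000, 0.8660); from cell (4,2)
  next x-line at t=1.2800, next y-line at t=0.7506; Δt_x=2.0000, Δt_y=1.1547
    y: enter (4,3) at t=0.7506
    x: enter (3,3) at t=1.2800
    y: enter (3,4) at t=1.9053
    y: enter (3,5) at t=3.0600
    x: enter (2,5) at t=3.2800
    y: enter (2,6) at t=4.2147
    x: enter (1,6) at t=5.2800
    y: enter (1,7) at t=5.3694
    y: enter (1,8) at t=6.5241 ← occupied
  → r_3 = 6.5241
beam 4: φ=90°, α=165°
  dir = (cos 165°, sin 165°) = (-0.9659, 0.2588); from cell (4,2)
  next x-line at t=0.6626, next y-line at t=2.5114; Δt_x=1.0353, Δt_y=3.8637
    x: enter (3,2) at t=0.6626
    x: enter (2,2) at t=1.6979
    y: enter (2,3) at t=2.5114
    x: enter (1,3) at t=2.7331
    x: enter (0,3) at t=3.7684 ← occupied
  → r_4 = 3.7684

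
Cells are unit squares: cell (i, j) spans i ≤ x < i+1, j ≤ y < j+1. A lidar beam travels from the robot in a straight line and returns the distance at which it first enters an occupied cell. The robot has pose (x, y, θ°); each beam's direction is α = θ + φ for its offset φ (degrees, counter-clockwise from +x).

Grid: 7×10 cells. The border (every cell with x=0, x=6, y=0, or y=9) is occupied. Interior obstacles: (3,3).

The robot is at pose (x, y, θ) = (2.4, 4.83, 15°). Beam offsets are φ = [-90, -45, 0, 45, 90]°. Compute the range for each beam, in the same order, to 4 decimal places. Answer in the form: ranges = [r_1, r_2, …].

ranges = [3.9651, 1.6600, 3.7270, 4.8151, 4.3171]

beam 1: φ=-90°, α=285°
  d=(0.2588,-0.9659)  start (2,4)  tX=2.3182 tY=0.8593  stride 1/|dx|=3.8637 1/|dy|=1.0353
    cross y-line → (2,3), t=0.8593
    cross y-line → (2,2), t=1.8946
    cross x-line → (3,2), t=2.3182
    cross y-line → (3,1), t=2.9298
    cross y-line → (3,0), t=3.9651 (wall)
  → r_1 = 3.9651
beam 2: φ=-45°, α=330°
  d=(0.8660,-0.5000)  start (2,4)  tX=0.6928 tY=1.6600  stride 1/|dx|=1.1547 1/|dy|=2.0000
    cross x-line → (3,4), t=0.6928
    cross y-line → (3,3), t=1.6600 (wall)
  → r_2 = 1.6600
beam 3: φ=0°, α=15°
  d=(0.9659,0.2588)  start (2,4)  tX=0.6212 tY=0.6568  stride 1/|dx|=1.0353 1/|dy|=3.8637
    cross x-line → (3,4), t=0.6212
    cross y-line → (3,5), t=0.6568
    cross x-line → (4,5), t=1.6564
    cross x-line → (5,5), t=2.6917
    cross x-line → (6,5), t=3.7270 (wall)
  → r_3 = 3.7270
beam 4: φ=45°, α=60°
  d=(0.5000,0.8660)  start (2,4)  tX=1.2000 tY=0.1963  stride 1/|dx|=2.0000 1/|dy|=1.1547
    cross y-line → (2,5), t=0.1963
    cross x-line → (3,5), t=1.2000
    cross y-line → (3,6), t=1.3510
    cross y-line → (3,7), t=2.5057
    cross x-line → (4,7), t=3.2000
    cross y-line → (4,8), t=3.6604
    cross y-line → (4,9), t=4.8151 (wall)
  → r_4 = 4.8151
beam 5: φ=90°, α=105°
  d=(-0.2588,0.9659)  start (2,4)  tX=1.5455 tY=0.1760  stride 1/|dx|=3.8637 1/|dy|=1.0353
    cross y-line → (2,5), t=0.1760
    cross y-line → (2,6), t=1.2113
    cross x-line → (1,6), t=1.5455
    cross y-line → (1,7), t=2.2465
    cross y-line → (1,8), t=3.2818
    cross y-line → (1,9), t=4.3171 (wall)
  → r_5 = 4.3171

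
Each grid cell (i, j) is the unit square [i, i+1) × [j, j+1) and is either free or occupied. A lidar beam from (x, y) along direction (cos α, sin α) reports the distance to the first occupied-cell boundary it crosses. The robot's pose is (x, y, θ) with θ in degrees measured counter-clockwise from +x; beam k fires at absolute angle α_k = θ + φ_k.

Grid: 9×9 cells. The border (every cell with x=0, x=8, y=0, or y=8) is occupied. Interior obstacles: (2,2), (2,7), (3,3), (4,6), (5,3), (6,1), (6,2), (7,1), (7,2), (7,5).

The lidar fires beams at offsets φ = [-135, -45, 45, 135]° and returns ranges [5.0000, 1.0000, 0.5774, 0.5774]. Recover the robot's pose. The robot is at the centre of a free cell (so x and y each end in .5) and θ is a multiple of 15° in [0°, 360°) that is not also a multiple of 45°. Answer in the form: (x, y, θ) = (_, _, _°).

(x, y, θ) = (3.5, 7.5, 15°)

The pose lattice has 39·16 = 624 candidates. Test each by forward raycasting.
  (7.5, 6.5, 60°): beam 1 = 0.5176 ≠ 5.0000 ✗
  (4.5, 4.5, 30°): beam 1 = 3.6235 ≠ 5.0000 ✗
  (2.5, 4.5, 105°): beam 1 = 1.0000 ≠ 5.0000 ✗
  (5.5, 4.5, 120°): beam 1 = 2.5882 ≠ 5.0000 ✗
  …
  (3.5, 7.5, 15°): r_1=5.0000, r_2=1.0000, r_3=0.5774, r_4=0.5774 — all match ✓
Only this pose fits every beam.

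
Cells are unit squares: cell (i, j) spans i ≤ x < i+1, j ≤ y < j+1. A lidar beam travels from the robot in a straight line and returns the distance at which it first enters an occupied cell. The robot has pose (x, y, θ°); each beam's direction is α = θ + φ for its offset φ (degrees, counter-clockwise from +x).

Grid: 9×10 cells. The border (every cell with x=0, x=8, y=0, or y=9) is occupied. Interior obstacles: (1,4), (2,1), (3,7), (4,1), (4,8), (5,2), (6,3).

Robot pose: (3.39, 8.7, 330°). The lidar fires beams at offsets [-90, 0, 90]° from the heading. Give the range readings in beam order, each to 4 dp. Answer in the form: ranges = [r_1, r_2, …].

beam 1: φ=-90°, α=240°
  cosα=-0.5000 sinα=-0.8660 | (3,8) | tMaxX 0.7800 tMaxY 0.8083 | tΔX 2.0000 tΔY 1.1547
    t=0.7800 [x] (2,8)
    t=0.8083 [y] (2,7)
    t=1.9630 [y] (2,6)
    t=2.7800 [x] (1,6)
    t=3.1177 [y] (1,5)
    t=4.2724 [y] (1,4) — stop
  → r_1 = 4.2724
beam 2: φ=0°, α=330°
  cosα=0.8660 sinα=-0.5000 | (3,8) | tMaxX 0.7044 tMaxY 1.4000 | tΔX 1.1547 tΔY 2.0000
    t=0.7044 [x] (4,8) — stop
  → r_2 = 0.7044
beam 3: φ=90°, α=60°
  cosα=0.5000 sinα=0.8660 | (3,8) | tMaxX 1.2200 tMaxY 0.3464 | tΔX 2.0000 tΔY 1.1547
    t=0.3464 [y] (3,9) — stop
  → r_3 = 0.3464

ranges = [4.2724, 0.7044, 0.3464]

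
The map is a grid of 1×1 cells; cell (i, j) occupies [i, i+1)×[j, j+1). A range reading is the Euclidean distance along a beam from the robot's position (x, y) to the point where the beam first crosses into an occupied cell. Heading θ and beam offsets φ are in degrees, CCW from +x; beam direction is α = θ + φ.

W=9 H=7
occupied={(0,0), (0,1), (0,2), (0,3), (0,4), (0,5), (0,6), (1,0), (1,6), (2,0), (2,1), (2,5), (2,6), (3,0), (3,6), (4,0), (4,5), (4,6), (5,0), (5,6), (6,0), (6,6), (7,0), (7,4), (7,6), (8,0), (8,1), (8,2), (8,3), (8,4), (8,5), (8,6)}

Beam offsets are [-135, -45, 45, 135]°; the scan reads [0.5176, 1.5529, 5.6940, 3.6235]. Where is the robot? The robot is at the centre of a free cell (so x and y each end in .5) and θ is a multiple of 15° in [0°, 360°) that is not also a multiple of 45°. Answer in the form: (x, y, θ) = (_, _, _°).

(x, y, θ) = (6.5, 4.5, 150°)

Candidates: 31 free-cell centres × 16 headings = 496 poses. Raycast each; keep the one whose scan matches to 4 dp.
  (1.5, 3.5, 60°): beam 1 = 1.9319 ≠ 0.5176 ✗
  (1.5, 2.5, 255°): beam 1 = 1.0000 ≠ 0.5176 ✗
  (1.5, 1.5, 15°): beam 1 = 0.5774 ≠ 0.5176 ✗
  (3.5, 5.5, 120°): beam 2 = 0.5176 ≠ 1.5529 ✗
  …
  (6.5, 4.5, 150°): r_1=0.5176, r_2=1.5529, r_3=5.6940, r_4=3.6235 — all match ✓
No second candidate reproduces the full scan.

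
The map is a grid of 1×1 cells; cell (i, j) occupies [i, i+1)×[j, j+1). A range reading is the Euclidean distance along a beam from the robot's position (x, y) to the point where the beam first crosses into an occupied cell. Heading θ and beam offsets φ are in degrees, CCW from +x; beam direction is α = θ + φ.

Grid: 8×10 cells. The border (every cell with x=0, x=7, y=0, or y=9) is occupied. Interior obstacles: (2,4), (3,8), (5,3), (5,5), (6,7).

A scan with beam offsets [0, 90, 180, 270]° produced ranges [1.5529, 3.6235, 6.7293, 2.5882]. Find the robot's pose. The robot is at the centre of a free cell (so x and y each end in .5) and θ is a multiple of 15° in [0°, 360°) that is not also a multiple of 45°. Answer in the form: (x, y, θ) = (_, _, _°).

Enumerate (i+0.5, j+0.5, θ) over the 43 free cells and 16 admissible headings. For each, cast all 4 beams and compare to the given ranges.
  (6.5, 2.5, 105°): beam 1 = 2.5882 ≠ 1.5529 ✗
  (3.5, 6.5, 345°): beam 1 = 1.9319 ≠ 1.5529 ✗
  (2.5, 2.5, 120°): beam 1 = 3.0000 ≠ 1.5529 ✗
  …
  (3.5, 2.5, 255°): r_1=1.5529, r_2=3.6235, r_3=6.7293, r_4=2.5882 — all match ✓
Unique over the lattice → pose = (3.5, 2.5, 255°).

(x, y, θ) = (3.5, 2.5, 255°)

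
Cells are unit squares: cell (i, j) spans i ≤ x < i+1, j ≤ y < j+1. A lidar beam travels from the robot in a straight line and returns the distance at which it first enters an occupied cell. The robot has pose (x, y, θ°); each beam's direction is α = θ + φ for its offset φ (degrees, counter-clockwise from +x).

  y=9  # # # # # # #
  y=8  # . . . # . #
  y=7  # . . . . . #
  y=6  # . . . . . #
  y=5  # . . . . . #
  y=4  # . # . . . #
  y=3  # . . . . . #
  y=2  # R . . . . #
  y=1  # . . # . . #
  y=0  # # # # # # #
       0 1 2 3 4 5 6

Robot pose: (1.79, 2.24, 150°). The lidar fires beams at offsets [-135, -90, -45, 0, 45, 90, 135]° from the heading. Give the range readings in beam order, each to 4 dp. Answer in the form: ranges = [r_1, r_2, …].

ranges = [4.3585, 2.0323, 3.0523, 0.9122, 0.8179, 1.4318, 1.2837]

beam 1: φ=-135°, α=15°
  cosα=0.9659 sinα=0.2588 | (1,2) | tMaxX 0.2174 tMaxY 2.9364 | tΔX 1.0353 tΔY 3.8637
    t=0.2174 [x] (2,2)
    t=1.2527 [x] (3,2)
    t=2.2880 [x] (4,2)
    t=2.9364 [y] (4,3)
    t=3.3232 [x] (5,3)
    t=4.3585 [x] (6,3) — stop
  → r_1 = 4.3585
beam 2: φ=-90°, α=60°
  cosα=0.5000 sinα=0.8660 | (1,2) | tMaxX 0.4200 tMaxY 0.8776 | tΔX 2.0000 tΔY 1.1547
    t=0.4200 [x] (2,2)
    t=0.8776 [y] (2,3)
    t=2.0323 [y] (2,4) — stop
  → r_2 = 2.0323
beam 3: φ=-45°, α=105°
  cosα=-0.2588 sinα=0.9659 | (1,2) | tMaxX 3.0523 tMaxY 0.7868 | tΔX 3.8637 tΔY 1.0353
    t=0.7868 [y] (1,3)
    t=1.8221 [y] (1,4)
    t=2.8574 [y] (1,5)
    t=3.0523 [x] (0,5) — stop
  → r_3 = 3.0523
beam 4: φ=0°, α=150°
  cosα=-0.8660 sinα=0.5000 | (1,2) | tMaxX 0.9122 tMaxY 1.5200 | tΔX 1.1547 tΔY 2.0000
    t=0.9122 [x] (0,2) — stop
  → r_4 = 0.9122
beam 5: φ=45°, α=195°
  cosα=-0.9659 sinα=-0.2588 | (1,2) | tMaxX 0.8179 tMaxY 0.9273 | tΔX 1.0353 tΔY 3.8637
    t=0.8179 [x] (0,2) — stop
  → r_5 = 0.8179
beam 6: φ=90°, α=240°
  cosα=-0.5000 sinα=-0.8660 | (1,2) | tMaxX 1.5800 tMaxY 0.2771 | tΔX 2.0000 tΔY 1.1547
    t=0.2771 [y] (1,1)
    t=1.4318 [y] (1,0) — stop
  → r_6 = 1.4318
beam 7: φ=135°, α=285°
  cosα=0.2588 sinα=-0.9659 | (1,2) | tMaxX 0.8114 tMaxY 0.2485 | tΔX 3.8637 tΔY 1.0353
    t=0.2485 [y] (1,1)
    t=0.8114 [x] (2,1)
    t=1.2837 [y] (2,0) — stop
  → r_7 = 1.2837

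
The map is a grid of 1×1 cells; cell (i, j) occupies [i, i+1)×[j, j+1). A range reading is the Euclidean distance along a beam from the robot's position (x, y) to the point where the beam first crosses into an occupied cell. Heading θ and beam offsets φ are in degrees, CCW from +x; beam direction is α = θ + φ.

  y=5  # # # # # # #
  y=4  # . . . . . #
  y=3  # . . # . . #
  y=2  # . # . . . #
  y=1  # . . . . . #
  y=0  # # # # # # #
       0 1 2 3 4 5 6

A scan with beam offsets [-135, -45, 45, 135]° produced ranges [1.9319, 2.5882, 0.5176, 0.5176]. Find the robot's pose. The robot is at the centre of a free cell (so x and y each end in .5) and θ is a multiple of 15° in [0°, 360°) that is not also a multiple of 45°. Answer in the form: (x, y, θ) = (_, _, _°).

Candidates: 18 free-cell centres × 16 headings = 288 poses. Raycast each; keep the one whose scan matches to 4 dp.
  (5.5, 3.5, 285°): beam 1 = 3.0000 ≠ 1.9319 ✗
  (5.5, 3.5, 210°): beam 1 = 1.5529 ≠ 1.9319 ✗
  (4.5, 4.5, 105°): beam 1 = 1.7321 ≠ 1.9319 ✗
  …
  (5.5, 1.5, 210°): r_1=1.9319, r_2=2.5882, r_3=0.5176, r_4=0.5176 — all match ✓
Only this pose fits every beam.

(x, y, θ) = (5.5, 1.5, 210°)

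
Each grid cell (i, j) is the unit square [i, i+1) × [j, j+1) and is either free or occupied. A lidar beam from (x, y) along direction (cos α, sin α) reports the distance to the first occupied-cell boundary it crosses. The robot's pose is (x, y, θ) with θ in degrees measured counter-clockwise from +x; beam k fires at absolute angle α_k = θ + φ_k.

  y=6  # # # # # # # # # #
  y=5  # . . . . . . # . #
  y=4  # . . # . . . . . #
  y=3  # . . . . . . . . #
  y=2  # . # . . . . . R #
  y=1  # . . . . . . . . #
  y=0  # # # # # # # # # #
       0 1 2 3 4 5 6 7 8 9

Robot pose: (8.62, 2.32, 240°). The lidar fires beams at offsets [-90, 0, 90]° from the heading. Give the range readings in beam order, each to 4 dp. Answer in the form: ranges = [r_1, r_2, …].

ranges = [5.3347, 1.5242, 0.4388]

beam 1: φ=-90°, α=150°
  d=(-0.8660,0.5000)  start (8,2)  tX=0.7159 tY=1.3600  stride 1/|dx|=1.1547 1/|dy|=2.0000
    cross x-line → (7,2), t=0.7159
    cross y-line → (7,3), t=1.3600
    cross x-line → (6,3), t=1.8706
    cross x-line → (5,3), t=3.0253
    cross y-line → (5,4), t=3.3600
    cross x-line → (4,4), t=4.1800
    cross x-line → (3,4), t=5.3347 (wall)
  → r_1 = 5.3347
beam 2: φ=0°, α=240°
  d=(-0.5000,-0.8660)  start (8,2)  tX=1.2400 tY=0.3695  stride 1/|dx|=2.0000 1/|dy|=1.1547
    cross y-line → (8,1), t=0.3695
    cross x-line → (7,1), t=1.2400
    cross y-line → (7,0), t=1.5242 (wall)
  → r_2 = 1.5242
beam 3: φ=90°, α=330°
  d=(0.8660,-0.5000)  start (8,2)  tX=0.4388 tY=0.6400  stride 1/|dx|=1.1547 1/|dy|=2.0000
    cross x-line → (9,2), t=0.4388 (wall)
  → r_3 = 0.4388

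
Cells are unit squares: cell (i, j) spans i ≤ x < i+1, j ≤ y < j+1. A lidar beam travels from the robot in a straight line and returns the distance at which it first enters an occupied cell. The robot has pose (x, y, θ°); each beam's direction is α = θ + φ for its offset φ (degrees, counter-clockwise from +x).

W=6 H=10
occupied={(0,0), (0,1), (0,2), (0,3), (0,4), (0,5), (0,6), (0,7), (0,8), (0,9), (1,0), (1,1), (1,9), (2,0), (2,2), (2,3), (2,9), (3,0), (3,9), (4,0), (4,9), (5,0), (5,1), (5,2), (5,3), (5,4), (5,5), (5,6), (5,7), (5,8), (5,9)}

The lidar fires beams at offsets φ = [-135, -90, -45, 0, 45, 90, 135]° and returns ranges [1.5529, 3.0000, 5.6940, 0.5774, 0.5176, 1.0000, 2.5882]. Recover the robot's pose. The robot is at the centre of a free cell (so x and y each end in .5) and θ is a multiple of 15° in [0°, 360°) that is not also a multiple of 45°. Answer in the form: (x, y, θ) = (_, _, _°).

(x, y, θ) = (3.5, 3.5, 150°)

Enumerate (i+0.5, j+0.5, θ) over the 29 free cells and 16 admissible headings. For each, cast all 7 beams and compare to the given ranges.
  (2.5, 5.5, 255°): beam 1 = 3.0000 ≠ 1.5529 ✗
  (1.5, 6.5, 15°): beam 1 = 1.0000 ≠ 1.5529 ✗
  (1.5, 2.5, 120°): beam 1 = 0.5176 ≠ 1.5529 ✗
  (4.5, 5.5, 240°): beam 1 = 3.6235 ≠ 1.5529 ✗
  …
  (3.5, 3.5, 150°): r_1=1.5529, r_2=3.0000, r_3=5.6940, r_4=0.5774, r_5=0.5176, r_6=1.0000, r_7=2.5882 — all match ✓
Only this pose fits every beam.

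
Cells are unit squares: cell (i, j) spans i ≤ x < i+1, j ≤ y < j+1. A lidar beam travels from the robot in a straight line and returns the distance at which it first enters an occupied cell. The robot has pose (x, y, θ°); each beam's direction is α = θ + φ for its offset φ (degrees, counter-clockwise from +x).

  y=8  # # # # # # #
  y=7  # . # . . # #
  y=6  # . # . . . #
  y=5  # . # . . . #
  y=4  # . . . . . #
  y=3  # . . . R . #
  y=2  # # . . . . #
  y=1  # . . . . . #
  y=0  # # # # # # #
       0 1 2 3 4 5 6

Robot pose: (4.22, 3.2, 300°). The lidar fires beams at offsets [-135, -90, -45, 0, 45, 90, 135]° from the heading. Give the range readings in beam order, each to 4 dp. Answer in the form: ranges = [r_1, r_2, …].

beam 1: φ=-135°, α=165°
  d=(-0.9659,0.2588)  start (4,3)  tX=0.2278 tY=3.0910  stride 1/|dx|=1.0353 1/|dy|=3.8637
    cross x-line → (3,3), t=0.2278
    cross x-line → (2,3), t=1.2630
    cross x-line → (1,3), t=2.2983
    cross y-line → (1,4), t=3.0910
    cross x-line → (0,4), t=3.3336 (wall)
  → r_1 = 3.3336
beam 2: φ=-90°, α=210°
  d=(-0.8660,-0.5000)  start (4,3)  tX=0.2540 tY=0.4000  stride 1/|dx|=1.1547 1/|dy|=2.0000
    cross x-line → (3,3), t=0.2540
    cross y-line → (3,2), t=0.4000
    cross x-line → (2,2), t=1.4087
    cross y-line → (2,1), t=2.4000
    cross x-line → (1,1), t=2.5634
    cross x-line → (0,1), t=3.7181 (wall)
  → r_2 = 3.7181
beam 3: φ=-45°, α=255°
  d=(-0.2588,-0.9659)  start (4,3)  tX=0.8500 tY=0.2071  stride 1/|dx|=3.8637 1/|dy|=1.0353
    cross y-line → (4,2), t=0.2071
    cross x-line → (3,2), t=0.8500
    cross y-line → (3,1), t=1.2423
    cross y-line → (3,0), t=2.2776 (wall)
  → r_3 = 2.2776
beam 4: φ=0°, α=300°
  d=(0.5000,-0.8660)  start (4,3)  tX=1.5600 tY=0.2309  stride 1/|dx|=2.0000 1/|dy|=1.1547
    cross y-line → (4,2), t=0.2309
    cross y-line → (4,1), t=1.3856
    cross x-line → (5,1), t=1.5600
    cross y-line → (5,0), t=2.5403 (wall)
  → r_4 = 2.5403
beam 5: φ=45°, α=345°
  d=(0.9659,-0.2588)  start (4,3)  tX=0.8075 tY=0.7727  stride 1/|dx|=1.0353 1/|dy|=3.8637
    cross y-line → (4,2), t=0.7727
    cross x-line → (5,2), t=0.8075
    cross x-line → (6,2), t=1.8428 (wall)
  → r_5 = 1.8428
beam 6: φ=90°, α=30°
  d=(0.8660,0.5000)  start (4,3)  tX=0.9007 tY=1.6000  stride 1/|dx|=1.1547 1/|dy|=2.0000
    cross x-line → (5,3), t=0.9007
    cross y-line → (5,4), t=1.6000
    cross x-line → (6,4), t=2.0554 (wall)
  → r_6 = 2.0554
beam 7: φ=135°, α=75°
  d=(0.2588,0.9659)  start (4,3)  tX=3.0137 tY=0.8282  stride 1/|dx|=3.8637 1/|dy|=1.0353
    cross y-line → (4,4), t=0.8282
    cross y-line → (4,5), t=1.8635
    cross y-line → (4,6), t=2.8988
    cross x-line → (5,6), t=3.0137
    cross y-line → (5,7), t=3.9340 (wall)
  → r_7 = 3.9340

ranges = [3.3336, 3.7181, 2.2776, 2.5403, 1.8428, 2.0554, 3.9340]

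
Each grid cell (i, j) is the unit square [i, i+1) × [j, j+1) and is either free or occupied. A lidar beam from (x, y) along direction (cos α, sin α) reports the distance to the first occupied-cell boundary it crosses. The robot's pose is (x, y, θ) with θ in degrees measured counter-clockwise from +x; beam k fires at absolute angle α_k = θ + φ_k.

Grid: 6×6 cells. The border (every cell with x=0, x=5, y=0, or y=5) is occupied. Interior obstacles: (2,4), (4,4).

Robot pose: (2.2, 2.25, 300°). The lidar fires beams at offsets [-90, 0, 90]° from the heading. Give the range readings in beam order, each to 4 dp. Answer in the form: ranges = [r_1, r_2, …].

ranges = [1.3856, 1.4434, 3.2332]

beam 1: φ=-90°, α=210°
  dir = (cos 210°, sin 210°) = (-0.8660, -0.5000); from cell (2,2)
  next x-line at t=0.2309, next y-line at t=0.5000; Δt_x=1.1547, Δt_y=2.0000
    x: enter (1,2) at t=0.2309
    y: enter (1,1) at t=0.5000
    x: enter (0,1) at t=1.3856 ← occupied
  → r_1 = 1.3856
beam 2: φ=0°, α=300°
  dir = (cos 300°, sin 300°) = (0.5000, -0.8660); from cell (2,2)
  next x-line at t=1.6000, next y-line at t=0.2887; Δt_x=2.0000, Δt_y=1.1547
    y: enter (2,1) at t=0.2887
    y: enter (2,0) at t=1.4434 ← occupied
  → r_2 = 1.4434
beam 3: φ=90°, α=30°
  dir = (cos 30°, sin 30°) = (0.8660, 0.5000); from cell (2,2)
  next x-line at t=0.9238, next y-line at t=1.5000; Δt_x=1.1547, Δt_y=2.0000
    x: enter (3,2) at t=0.9238
    y: enter (3,3) at t=1.5000
    x: enter (4,3) at t=2.0785
    x: enter (5,3) at t=3.2332 ← occupied
  → r_3 = 3.2332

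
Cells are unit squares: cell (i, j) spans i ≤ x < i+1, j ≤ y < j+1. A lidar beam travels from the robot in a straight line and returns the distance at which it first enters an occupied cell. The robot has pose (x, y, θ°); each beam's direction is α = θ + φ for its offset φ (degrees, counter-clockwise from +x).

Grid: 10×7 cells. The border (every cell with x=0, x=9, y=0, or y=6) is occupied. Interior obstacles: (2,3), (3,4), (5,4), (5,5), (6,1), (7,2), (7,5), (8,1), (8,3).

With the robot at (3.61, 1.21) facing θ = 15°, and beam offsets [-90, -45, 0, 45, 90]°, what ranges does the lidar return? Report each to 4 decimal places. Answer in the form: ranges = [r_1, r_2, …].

beam 1: φ=-90°, α=285°
  direction (0.2588, -0.9659); cell (3,1); t to first gridline: x 1.5068, y 0.2174 (then +3.8637 / +1.0353)
    (3,0) via y @ 0.2174  # hit
  → r_1 = 0.2174
beam 2: φ=-45°, α=330°
  direction (0.8660, -0.5000); cell (3,1); t to first gridline: x 0.4503, y 0.4200 (then +1.1547 / +2.0000)
    (3,0) via y @ 0.4200  # hit
  → r_2 = 0.4200
beam 3: φ=0°, α=15°
  direction (0.9659, 0.2588); cell (3,1); t to first gridline: x 0.4038, y 3.0523 (then +1.0353 / +3.8637)
    (4,1) via x @ 0.4038
    (5,1) via x @ 1.4390
    (6,1) via x @ 2.4743  # hit
  → r_3 = 2.4743
beam 4: φ=45°, α=60°
  direction (0.5000, 0.8660); cell (3,1); t to first gridline: x 0.7800, y 0.9122 (then +2.0000 / +1.1547)
    (4,1) via x @ 0.7800
    (4,2) via y @ 0.9122
    (4,3) via y @ 2.0669
    (5,3) via x @ 2.7800
    (5,4) via y @ 3.2216  # hit
  → r_4 = 3.2216
beam 5: φ=90°, α=105°
  direction (-0.2588, 0.9659); cell (3,1); t to first gridline: x 2.3569, y 0.8179 (then +3.8637 / +1.0353)
    (3,2) via y @ 0.8179
    (3,3) via y @ 1.8531
    (2,3) via x @ 2.3569  # hit
  → r_5 = 2.3569

ranges = [0.2174, 0.4200, 2.4743, 3.2216, 2.3569]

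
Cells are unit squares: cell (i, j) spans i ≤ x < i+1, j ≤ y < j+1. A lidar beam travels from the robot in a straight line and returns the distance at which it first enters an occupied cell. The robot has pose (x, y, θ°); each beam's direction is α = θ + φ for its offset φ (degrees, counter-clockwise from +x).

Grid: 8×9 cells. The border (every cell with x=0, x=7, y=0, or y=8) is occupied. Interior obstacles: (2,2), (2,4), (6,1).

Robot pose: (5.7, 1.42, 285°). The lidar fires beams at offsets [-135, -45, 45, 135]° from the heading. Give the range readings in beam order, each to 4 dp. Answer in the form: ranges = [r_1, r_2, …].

beam 1: φ=-135°, α=150°
  dir = (cos 150°, sin 150°) = (-0.8660, 0.5000); from cell (5,1)
  next x-line at t=0.8083, next y-line at t=1.1600; Δt_x=1.1547, Δt_y=2.0000
    x: enter (4,1) at t=0.8083
    y: enter (4,2) at t=1.1600
    x: enter (3,2) at t=1.9630
    x: enter (2,2) at t=3.1177 ← occupied
  → r_1 = 3.1177
beam 2: φ=-45°, α=240°
  dir = (cos 240°, sin 240°) = (-0.5000, -0.8660); from cell (5,1)
  next x-line at t=1.4000, next y-line at t=0.4850; Δt_x=2.0000, Δt_y=1.1547
    y: enter (5,0) at t=0.4850 ← occupied
  → r_2 = 0.4850
beam 3: φ=45°, α=330°
  dir = (cos 330°, sin 330°) = (0.8660, -0.5000); from cell (5,1)
  next x-line at t=0.3464, next y-line at t=0.8400; Δt_x=1.1547, Δt_y=2.0000
    x: enter (6,1) at t=0.3464 ← occupied
  → r_3 = 0.3464
beam 4: φ=135°, α=60°
  dir = (cos 60°, sin 60°) = (0.5000, 0.8660); from cell (5,1)
  next x-line at t=0.6000, next y-line at t=0.6697; Δt_x=2.0000, Δt_y=1.1547
    x: enter (6,1) at t=0.6000 ← occupied
  → r_4 = 0.6000

ranges = [3.1177, 0.4850, 0.3464, 0.6000]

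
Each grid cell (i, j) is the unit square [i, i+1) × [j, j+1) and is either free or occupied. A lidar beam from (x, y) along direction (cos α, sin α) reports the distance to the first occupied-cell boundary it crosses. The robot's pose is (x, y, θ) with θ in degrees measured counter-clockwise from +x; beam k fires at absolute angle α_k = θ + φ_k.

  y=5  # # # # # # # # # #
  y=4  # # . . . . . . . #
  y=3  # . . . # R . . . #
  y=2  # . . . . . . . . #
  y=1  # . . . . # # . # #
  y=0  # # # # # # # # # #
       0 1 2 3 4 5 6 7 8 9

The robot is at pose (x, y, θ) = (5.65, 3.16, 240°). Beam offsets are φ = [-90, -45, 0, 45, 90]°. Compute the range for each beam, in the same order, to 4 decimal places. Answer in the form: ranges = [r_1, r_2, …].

ranges = [0.7506, 4.8140, 2.4942, 1.2009, 2.7135]

beam 1: φ=-90°, α=150°
  dir = (cos 150°, sin 150°) = (-0.8660, 0.5000); from cell (5,3)
  next x-line at t=0.7506, next y-line at t=1.6800; Δt_x=1.1547, Δt_y=2.0000
    x: enter (4,3) at t=0.7506 ← occupied
  → r_1 = 0.7506
beam 2: φ=-45°, α=195°
  dir = (cos 195°, sin 195°) = (-0.9659, -0.2588); from cell (5,3)
  next x-line at t=0.6729, next y-line at t=0.6182; Δt_x=1.0353, Δt_y=3.8637
    y: enter (5,2) at t=0.6182
    x: enter (4,2) at t=0.6729
    x: enter (3,2) at t=1.7082
    x: enter (2,2) at t=2.7435
    x: enter (1,2) at t=3.7788
    y: enter (1,1) at t=4.4819
    x: enter (0,1) at t=4.8140 ← occupied
  → r_2 = 4.8140
beam 3: φ=0°, α=240°
  dir = (cos 240°, sin 240°) = (-0.5000, -0.8660); from cell (5,3)
  next x-line at t=1.3000, next y-line at t=0.1848; Δt_x=2.0000, Δt_y=1.1547
    y: enter (5,2) at t=0.1848
    x: enter (4,2) at t=1.3000
    y: enter (4,1) at t=1.3395
    y: enter (4,0) at t=2.4942 ← occupied
  → r_3 = 2.4942
beam 4: φ=45°, α=285°
  dir = (cos 285°, sin 285°) = (0.2588, -0.9659); from cell (5,3)
  next x-line at t=1.3523, next y-line at t=0.1656; Δt_x=3.8637, Δt_y=1.0353
    y: enter (5,2) at t=0.1656
    y: enter (5,1) at t=1.2009 ← occupied
  → r_4 = 1.2009
beam 5: φ=90°, α=330°
  dir = (cos 330°, sin 330°) = (0.8660, -0.5000); from cell (5,3)
  next x-line at t=0.4041, next y-line at t=0.3200; Δt_x=1.1547, Δt_y=2.0000
    y: enter (5,2) at t=0.3200
    x: enter (6,2) at t=0.4041
    x: enter (7,2) at t=1.5588
    y: enter (7,1) at t=2.3200
    x: enter (8,1) at t=2.7135 ← occupied
  → r_5 = 2.7135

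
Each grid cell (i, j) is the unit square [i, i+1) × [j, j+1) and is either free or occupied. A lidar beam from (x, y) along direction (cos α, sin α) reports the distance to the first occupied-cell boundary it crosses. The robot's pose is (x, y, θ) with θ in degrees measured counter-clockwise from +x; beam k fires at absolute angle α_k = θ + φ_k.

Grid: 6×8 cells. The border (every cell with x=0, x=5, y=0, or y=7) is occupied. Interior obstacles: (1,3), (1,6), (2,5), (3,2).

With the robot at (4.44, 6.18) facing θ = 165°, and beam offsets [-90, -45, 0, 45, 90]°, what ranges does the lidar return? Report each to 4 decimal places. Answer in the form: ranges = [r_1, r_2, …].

beam 1: φ=-90°, α=75°
  d=(0.2588,0.9659)  start (4,6)  tX=2.1637 tY=0.8489  stride 1/|dx|=3.8637 1/|dy|=1.0353
    cross y-line → (4,7), t=0.8489 (wall)
  → r_1 = 0.8489
beam 2: φ=-45°, α=120°
  d=(-0.5000,0.8660)  start (4,6)  tX=0.8800 tY=0.9469  stride 1/|dx|=2.0000 1/|dy|=1.1547
    cross x-line → (3,6), t=0.8800
    cross y-line → (3,7), t=0.9469 (wall)
  → r_2 = 0.9469
beam 3: φ=0°, α=165°
  d=(-0.9659,0.2588)  start (4,6)  tX=0.4555 tY=3.1682  stride 1/|dx|=1.0353 1/|dy|=3.8637
    cross x-line → (3,6), t=0.4555
    cross x-line → (2,6), t=1.4908
    cross x-line → (1,6), t=2.5261 (wall)
  → r_3 = 2.5261
beam 4: φ=45°, α=210°
  d=(-0.8660,-0.5000)  start (4,6)  tX=0.5081 tY=0.3600  stride 1/|dx|=1.1547 1/|dy|=2.0000
    cross y-line → (4,5), t=0.3600
    cross x-line → (3,5), t=0.5081
    cross x-line → (2,5), t=1.6628 (wall)
  → r_4 = 1.6628
beam 5: φ=90°, α=255°
  d=(-0.2588,-0.9659)  start (4,6)  tX=1.7000 tY=0.1863  stride 1/|dx|=3.8637 1/|dy|=1.0353
    cross y-line → (4,5), t=0.1863
    cross y-line → (4,4), t=1.2216
    cross x-line → (3,4), t=1.7000
    cross y-line → (3,3), t=2.2569
    cross y-line → (3,2), t=3.2922 (wall)
  → r_5 = 3.2922

ranges = [0.8489, 0.9469, 2.5261, 1.6628, 3.2922]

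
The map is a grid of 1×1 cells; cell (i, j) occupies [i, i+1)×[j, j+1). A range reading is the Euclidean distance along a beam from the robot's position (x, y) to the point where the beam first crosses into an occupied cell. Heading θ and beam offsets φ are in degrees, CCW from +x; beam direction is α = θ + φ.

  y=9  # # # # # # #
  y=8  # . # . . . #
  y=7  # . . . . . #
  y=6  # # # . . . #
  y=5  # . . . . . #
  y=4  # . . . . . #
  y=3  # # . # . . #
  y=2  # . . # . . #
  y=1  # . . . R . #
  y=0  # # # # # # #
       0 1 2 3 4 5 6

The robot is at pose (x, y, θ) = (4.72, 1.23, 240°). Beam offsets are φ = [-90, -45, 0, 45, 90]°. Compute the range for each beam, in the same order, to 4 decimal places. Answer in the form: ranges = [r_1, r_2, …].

ranges = [1.5400, 0.8887, 0.2656, 0.2381, 0.4600]

beam 1: φ=-90°, α=150°
  direction (-0.8660, 0.5000); cell (4,1); t to first gridline: x 0.8314, y 1.5400 (then +1.1547 / +2.0000)
    (3,1) via x @ 0.8314
    (3,2) via y @ 1.5400  # hit
  → r_1 = 1.5400
beam 2: φ=-45°, α=195°
  direction (-0.9659, -0.2588); cell (4,1); t to first gridline: x 0.7454, y 0.8887 (then +1.0353 / +3.8637)
    (3,1) via x @ 0.7454
    (3,0) via y @ 0.8887  # hit
  → r_2 = 0.8887
beam 3: φ=0°, α=240°
  direction (-0.5000, -0.8660); cell (4,1); t to first gridline: x 1.4400, y 0.2656 (then +2.0000 / +1.1547)
    (4,0) via y @ 0.2656  # hit
  → r_3 = 0.2656
beam 4: φ=45°, α=285°
  direction (0.2588, -0.9659); cell (4,1); t to first gridline: x 1.0818, y 0.2381 (then +3.8637 / +1.0353)
    (4,0) via y @ 0.2381  # hit
  → r_4 = 0.2381
beam 5: φ=90°, α=330°
  direction (0.8660, -0.5000); cell (4,1); t to first gridline: x 0.3233, y 0.4600 (then +1.1547 / +2.0000)
    (5,1) via x @ 0.3233
    (5,0) via y @ 0.4600  # hit
  → r_5 = 0.4600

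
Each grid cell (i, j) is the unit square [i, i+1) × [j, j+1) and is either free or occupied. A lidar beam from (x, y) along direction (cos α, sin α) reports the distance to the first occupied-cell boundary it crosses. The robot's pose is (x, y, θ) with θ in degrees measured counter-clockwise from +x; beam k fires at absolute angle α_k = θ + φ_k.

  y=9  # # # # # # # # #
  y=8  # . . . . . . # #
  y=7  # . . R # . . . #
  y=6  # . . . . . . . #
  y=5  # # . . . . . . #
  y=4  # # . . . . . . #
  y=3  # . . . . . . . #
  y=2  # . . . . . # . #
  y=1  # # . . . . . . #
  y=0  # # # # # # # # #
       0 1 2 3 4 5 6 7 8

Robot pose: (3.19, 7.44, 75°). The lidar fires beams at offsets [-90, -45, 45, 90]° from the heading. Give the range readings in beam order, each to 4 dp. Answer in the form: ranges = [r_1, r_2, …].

beam 1: φ=-90°, α=345°
  d=(0.9659,-0.2588)  start (3,7)  tX=0.8386 tY=1.7000  stride 1/|dx|=1.0353 1/|dy|=3.8637
    cross x-line → (4,7), t=0.8386 (wall)
  → r_1 = 0.8386
beam 2: φ=-45°, α=30°
  d=(0.8660,0.5000)  start (3,7)  tX=0.9353 tY=1.1200  stride 1/|dx|=1.1547 1/|dy|=2.0000
    cross x-line → (4,7), t=0.9353 (wall)
  → r_2 = 0.9353
beam 3: φ=45°, α=120°
  d=(-0.5000,0.8660)  start (3,7)  tX=0.3800 tY=0.6466  stride 1/|dx|=2.0000 1/|dy|=1.1547
    cross x-line → (2,7), t=0.3800
    cross y-line → (2,8), t=0.6466
    cross y-line → (2,9), t=1.8013 (wall)
  → r_3 = 1.8013
beam 4: φ=90°, α=165°
  d=(-0.9659,0.2588)  start (3,7)  tX=0.1967 tY=2.1637  stride 1/|dx|=1.0353 1/|dy|=3.8637
    cross x-line → (2,7), t=0.1967
    cross x-line → (1,7), t=1.2320
    cross y-line → (1,8), t=2.1637
    cross x-line → (0,8), t=2.2673 (wall)
  → r_4 = 2.2673

ranges = [0.8386, 0.9353, 1.8013, 2.2673]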